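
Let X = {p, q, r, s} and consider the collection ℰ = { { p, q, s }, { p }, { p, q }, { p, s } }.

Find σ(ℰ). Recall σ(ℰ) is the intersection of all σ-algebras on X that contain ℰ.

Begin from { {}, { p }, { p, q }, { p, s }, { p, q, s }, X } (that is, ℰ plus ∅ and X).
Step 1: 4 new —
  { r }  = complement { p, q, s }
  { q, r }  = complement { p, s }
  { r, s }  = complement { p, q }
  { q, r, s }  = complement { p }
  (now 10)
Step 2: 3 new —
  { p, r }  = { r } ∪ { p }
  { p, q, r }  = { p, q } ∪ { r }
  { p, r, s }  = { r, s } ∪ { p, s }
  (now 13)
Step 3 (3 new):
  { q }  = complement { p, r, s }
  { s }  = complement { p, q, r }
  { q, s }  = complement { p, r }
  (now 16)
Step 4: stable.

|σ(ℰ)| = 16.  σ(ℰ) = { {}, { p }, { q }, { r }, { s }, { p, q }, { p, r }, { p, s }, { q, r }, { q, s }, { r, s }, { p, q, r }, { p, q, s }, { p, r, s }, { q, r, s }, X }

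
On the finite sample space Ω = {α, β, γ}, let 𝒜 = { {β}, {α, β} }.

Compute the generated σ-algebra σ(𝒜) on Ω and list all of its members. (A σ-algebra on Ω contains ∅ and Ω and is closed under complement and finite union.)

Begin from { ∅, {β}, {α, β}, Ω } (that is, 𝒜 plus ∅ and Ω).
Iteration 1 adds 2:
  {γ}  = ᶜ of {α, β}
  {α, γ}  = ᶜ of {β}
  |family| = 6
Iteration 2. New:
  {β, γ}  = {γ} ∪ {β}
  |family| = 7
Iteration 3. New:
  {α}  = ᶜ of {β, γ}
  |family| = 8
Iteration 4: stable.

σ(𝒜) = { ∅, {α}, {β}, {γ}, {α, β}, {α, γ}, {β, γ}, Ω }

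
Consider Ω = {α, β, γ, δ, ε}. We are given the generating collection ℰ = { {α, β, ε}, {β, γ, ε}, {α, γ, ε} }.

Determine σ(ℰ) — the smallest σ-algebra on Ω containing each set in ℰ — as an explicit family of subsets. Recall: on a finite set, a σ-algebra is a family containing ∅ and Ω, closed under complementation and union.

Start: ℰ ∪ {∅, Ω} = { {}, {α, β, ε}, {α, γ, ε}, {β, γ, ε}, Ω }.
Round 1. New:
  {α, δ}  = complement {β, γ, ε}
  {β, δ}  = complement {α, γ, ε}
  {γ, δ}  = complement {α, β, ε}
  {α, β, γ, ε}  = {α, β, ε} ∪ {β, γ, ε}
  [9 total]
Round 2 adds 7:
  {δ}  = complement {α, β, γ, ε}
  {α, β, δ}  = {α, δ} ∪ {β, δ}
  {α, γ, δ}  = {γ, δ} ∪ {α, δ}
  {β, γ, δ}  = {γ, δ} ∪ {β, δ}
  {α, β, δ, ε}  = {α, β, ε} ∪ {α, δ}
  {α, γ, δ, ε}  = {γ, δ} ∪ {α, γ, ε}
  {β, γ, δ, ε}  = {γ, δ} ∪ {β, γ, ε}
  [16 total]
Round 3. New:
  {α}  = complement {β, γ, δ, ε}
  {β}  = complement {α, γ, δ, ε}
  {γ}  = complement {α, β, δ, ε}
  {α, ε}  = complement {β, γ, δ}
  {β, ε}  = complement {α, γ, δ}
  {γ, ε}  = complement {α, β, δ}
  {α, β, γ, δ}  = {α, β, δ} ∪ {γ, δ}
  [23 total]
Round 4. New:
  {ε}  = complement {α, β, γ, δ}
  {α, β}  = {β} ∪ {α}
  {α, γ}  = {γ} ∪ {α}
  {β, γ}  = {β} ∪ {γ}
  {α, δ, ε}  = {α, δ} ∪ {α, ε}
  {β, δ, ε}  = {β, ε} ∪ {δ}
  {γ, δ, ε}  = {γ, δ} ∪ {γ, ε}
  [30 total]
Round 5 adds 2:
  {δ, ε}  = {ε} ∪ {δ}
  {α, β, γ}  = {α, β} ∪ {γ}
  [32 total]
Round 6: closed — nothing new.

|σ(ℰ)| = 32.  σ(ℰ) = { {}, {α}, {β}, {γ}, {δ}, {ε}, {α, β}, {α, γ}, {α, δ}, {α, ε}, {β, γ}, {β, δ}, {β, ε}, {γ, δ}, {γ, ε}, {δ, ε}, {α, β, γ}, {α, β, δ}, {α, β, ε}, {α, γ, δ}, {α, γ, ε}, {α, δ, ε}, {β, γ, δ}, {β, γ, ε}, {β, δ, ε}, {γ, δ, ε}, {α, β, γ, δ}, {α, β, γ, ε}, {α, β, δ, ε}, {α, γ, δ, ε}, {β, γ, δ, ε}, Ω }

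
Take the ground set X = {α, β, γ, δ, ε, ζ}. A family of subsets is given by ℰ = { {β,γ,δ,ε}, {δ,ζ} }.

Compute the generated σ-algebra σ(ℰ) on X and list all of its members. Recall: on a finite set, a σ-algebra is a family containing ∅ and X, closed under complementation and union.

σ(ℰ) = { {}, {α}, {δ}, {ζ}, {α,δ}, {α,ζ}, {δ,ζ}, {α,δ,ζ}, {β,γ,ε}, {α,β,γ,ε}, {β,γ,δ,ε}, {β,γ,ε,ζ}, {α,β,γ,δ,ε}, {α,β,γ,ε,ζ}, {β,γ,δ,ε,ζ}, X }

Derivation:
Start: ℰ ∪ {∅, X} = { {}, {δ,ζ}, {β,γ,δ,ε}, X }.
Round 1. New:
  {α,ζ}  = complement {β,γ,δ,ε}
  {α,β,γ,ε}  = complement {δ,ζ}
  {β,γ,δ,ε,ζ}  = {β,γ,δ,ε} ∪ {δ,ζ}
  |family| = 7
Round 2: +4 →
  {α}  = complement {β,γ,δ,ε,ζ}
  {α,δ,ζ}  = {α,ζ} ∪ {δ,ζ}
  {α,β,γ,δ,ε}  = {β,γ,δ,ε} ∪ {α,β,γ,ε}
  {α,β,γ,ε,ζ}  = {α,ζ} ∪ {α,β,γ,ε}
  |family| = 11
Round 3 (3 new):
  {δ}  = complement {α,β,γ,ε,ζ}
  {ζ}  = complement {α,β,γ,δ,ε}
  {β,γ,ε}  = complement {α,δ,ζ}
  |family| = 14
Round 4 adds 2:
  {α,δ}  = {α} ∪ {δ}
  {β,γ,ε,ζ}  = {β,γ,ε} ∪ {ζ}
  |family| = 16
Round 5: already closed under ᶜ and ∪.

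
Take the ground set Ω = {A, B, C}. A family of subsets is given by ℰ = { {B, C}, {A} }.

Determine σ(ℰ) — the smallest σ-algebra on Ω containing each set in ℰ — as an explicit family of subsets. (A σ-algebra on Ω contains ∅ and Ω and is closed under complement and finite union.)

Take S₀ = ℰ ∪ {∅, Ω} = { {}, {A}, {B, C}, Ω }.
Pass 1 adds nothing — fixpoint reached.

Therefore σ(ℰ) = { {}, {A}, {B, C}, Ω } (|σ(ℰ)| = 4).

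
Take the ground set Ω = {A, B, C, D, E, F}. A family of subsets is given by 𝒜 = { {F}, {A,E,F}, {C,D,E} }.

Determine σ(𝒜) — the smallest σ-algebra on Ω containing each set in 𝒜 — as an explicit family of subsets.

σ(𝒜) (32 sets): { {}, {A}, {B}, {E}, {F}, {A,B}, {A,E}, {A,F}, {B,E}, {B,F}, {C,D}, {E,F}, {A,B,E}, {A,B,F}, {A,C,D}, {A,E,F}, {B,C,D}, {B,E,F}, {C,D,E}, {C,D,F}, {A,B,C,D}, {A,B,E,F}, {A,C,D,E}, {A,C,D,F}, {B,C,D,E}, {B,C,D,F}, {C,D,E,F}, {A,B,C,D,E}, {A,B,C,D,F}, {A,C,D,E,F}, {B,C,D,E,F}, Ω }

Derivation:
Begin from { {}, {F}, {A,E,F}, {C,D,E}, Ω } (that is, 𝒜 plus ∅ and Ω).
Round 1: 5 new —
  {A,B,F}  = {C,D,E}ᶜ
  {B,C,D}  = {A,E,F}ᶜ
  {C,D,E,F}  = {C,D,E} ∪ {F}
  {A,B,C,D,E}  = {F}ᶜ
  {A,C,D,E,F}  = {C,D,E} ∪ {A,E,F}
Round 2. New:
  {B}  = {A,C,D,E,F}ᶜ
  {A,B}  = {C,D,E,F}ᶜ
  {A,B,E,F}  = {A,E,F} ∪ {A,B,F}
  {B,C,D,E}  = {C,D,E} ∪ {B,C,D}
  {B,C,D,F}  = {B,C,D} ∪ {F}
  {A,B,C,D,F}  = {B,C,D} ∪ {A,B,F}
  {B,C,D,E,F}  = {B,C,D} ∪ {C,D,E,F}
Round 3 adds 7:
  {A}  = {B,C,D,E,F}ᶜ
  {E}  = {A,B,C,D,F}ᶜ
  {A,E}  = {B,C,D,F}ᶜ
  {A,F}  = {B,C,D,E}ᶜ
  {B,F}  = {B} ∪ {F}
  {C,D}  = {A,B,E,F}ᶜ
  {A,B,C,D}  = {A,B} ∪ {B,C,D}
Round 4 (8 new):
  {B,E}  = {B} ∪ {E}
  {E,F}  = {A,B,C,D}ᶜ
  {A,B,E}  = {A,B} ∪ {E}
  {A,C,D}  = {C,D} ∪ {A}
  {B,E,F}  = {B,F} ∪ {E}
  {C,D,F}  = {C,D} ∪ {F}
  {A,C,D,E}  = {B,F}ᶜ
  {A,C,D,F}  = {C,D} ∪ {A,F}
Round 5 adds nothing — fixpoint reached.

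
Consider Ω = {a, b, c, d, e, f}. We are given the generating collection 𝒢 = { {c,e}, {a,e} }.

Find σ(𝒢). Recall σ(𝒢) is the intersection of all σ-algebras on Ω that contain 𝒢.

Answer: σ(𝒢) = { ∅, {a}, {c}, {e}, {a,c}, {a,e}, {c,e}, {a,c,e}, {b,d,f}, {a,b,d,f}, {b,c,d,f}, {b,d,e,f}, {a,b,c,d,f}, {a,b,d,e,f}, {b,c,d,e,f}, Ω }

Working:
Take S₀ = 𝒢 ∪ {∅, Ω} = { ∅, {a,e}, {c,e}, Ω }.
Pass 1: 3 new —
  {a,c,e}  = {c,e} ∪ {a,e}
  {a,b,d,f}  = complement {c,e}
  {b,c,d,f}  = complement {a,e}
  [7 total]
Pass 2 (4 new):
  {b,d,f}  = complement {a,c,e}
  {a,b,c,d,f}  = {a,b,d,f} ∪ {b,c,d,f}
  {a,b,d,e,f}  = {a,b,d,f} ∪ {a,e}
  {b,c,d,e,f}  = {b,c,d,f} ∪ {c,e}
  [11 total]
Pass 3: 3 new —
  {a}  = complement {b,c,d,e,f}
  {c}  = complement {a,b,d,e,f}
  {e}  = complement {a,b,c,d,f}
  [14 total]
Pass 4: 2 new —
  {a,c}  = {c} ∪ {a}
  {b,d,e,f}  = {b,d,f} ∪ {e}
  [16 total]
Pass 5: closed — nothing new.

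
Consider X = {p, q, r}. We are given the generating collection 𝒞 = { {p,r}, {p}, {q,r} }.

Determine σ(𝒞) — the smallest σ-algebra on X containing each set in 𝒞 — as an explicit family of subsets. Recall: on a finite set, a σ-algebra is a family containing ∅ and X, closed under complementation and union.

Start: 𝒞 ∪ {∅, X} = { {}, {p}, {p,r}, {q,r}, X }.
Round 1. New:
  {q}  = complement {p,r}
  — 6 sets.
Round 2: +1 →
  {p,q}  = {q} ∪ {p}
  — 7 sets.
Round 3: +1 →
  {r}  = complement {p,q}
  — 8 sets.
Round 4: stable.

Therefore σ(𝒞) = { {}, {p}, {q}, {r}, {p,q}, {p,r}, {q,r}, X } (|σ(𝒞)| = 8).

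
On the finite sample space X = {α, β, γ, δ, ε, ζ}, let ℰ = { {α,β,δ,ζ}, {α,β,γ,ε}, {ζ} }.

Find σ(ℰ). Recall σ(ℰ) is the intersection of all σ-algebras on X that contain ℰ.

Take S₀ = ℰ ∪ {∅, X} = { ∅, {ζ}, {α,β,γ,ε}, {α,β,δ,ζ}, X }.
Iteration 1. New:
  {γ,ε}  = X∖{α,β,δ,ζ}
  {δ,ζ}  = X∖{α,β,γ,ε}
  {α,β,γ,δ,ε}  = X∖{ζ}
  {α,β,γ,ε,ζ}  = {α,β,γ,ε} ∪ {ζ}
  — 9 sets.
Iteration 2. New:
  {δ}  = X∖{α,β,γ,ε,ζ}
  {γ,ε,ζ}  = {ζ} ∪ {γ,ε}
  {γ,δ,ε,ζ}  = {γ,ε} ∪ {δ,ζ}
  — 12 sets.
Iteration 3 (3 new):
  {α,β}  = X∖{γ,δ,ε,ζ}
  {α,β,δ}  = X∖{γ,ε,ζ}
  {γ,δ,ε}  = {γ,ε} ∪ {δ}
  — 15 sets.
Iteration 4 (1 new):
  {α,β,ζ}  = X∖{γ,δ,ε}
  — 16 sets.
Iteration 5 adds nothing — fixpoint reached.

Hence σ(ℰ) has 16 members: { ∅, {δ}, {ζ}, {α,β}, {γ,ε}, {δ,ζ}, {α,β,δ}, {α,β,ζ}, {γ,δ,ε}, {γ,ε,ζ}, {α,β,γ,ε}, {α,β,δ,ζ}, {γ,δ,ε,ζ}, {α,β,γ,δ,ε}, {α,β,γ,ε,ζ}, X }.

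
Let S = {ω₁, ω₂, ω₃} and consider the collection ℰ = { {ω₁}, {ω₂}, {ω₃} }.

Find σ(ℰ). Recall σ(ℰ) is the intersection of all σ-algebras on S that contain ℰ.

Take S₀ = ℰ ∪ {∅, S} = { {}, {ω₁}, {ω₂}, {ω₃}, S }.
Iteration 1 adds 3:
  {ω₁,ω₂}  = complement {ω₃}
  {ω₁,ω₃}  = complement {ω₂}
  {ω₂,ω₃}  = complement {ω₁}
Iteration 2: closed — nothing new.

|σ(ℰ)| = 8.  σ(ℰ) = { {}, {ω₁}, {ω₂}, {ω₃}, {ω₁,ω₂}, {ω₁,ω₃}, {ω₂,ω₃}, S }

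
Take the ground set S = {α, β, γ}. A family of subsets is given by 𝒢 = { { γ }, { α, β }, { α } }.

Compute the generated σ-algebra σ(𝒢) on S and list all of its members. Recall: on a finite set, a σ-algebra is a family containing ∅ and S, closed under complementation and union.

Begin from { {  }, { α }, { γ }, { α, β }, S } (that is, 𝒢 plus ∅ and S).
Round 1: +2 →
  { α, γ }  = { γ } ∪ { α }
  { β, γ }  = S∖{ α }
  (now 7)
Round 2 adds 1:
  { β }  = S∖{ α, γ }
  (now 8)
Round 3: stable.

σ(𝒢) = { {  }, { α }, { β }, { γ }, { α, β }, { α, γ }, { β, γ }, S }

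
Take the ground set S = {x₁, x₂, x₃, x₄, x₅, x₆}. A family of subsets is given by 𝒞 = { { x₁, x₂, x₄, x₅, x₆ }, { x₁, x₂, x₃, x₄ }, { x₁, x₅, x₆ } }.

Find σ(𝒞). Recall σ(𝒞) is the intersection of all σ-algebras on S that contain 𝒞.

Take S₀ = 𝒞 ∪ {∅, S} = { {}, { x₁, x₅, x₆ }, { x₁, x₂, x₃, x₄ }, { x₁, x₂, x₄, x₅, x₆ }, S }.
Round 1. New:
  { x₃ }  = ᶜ of { x₁, x₂, x₄, x₅, x₆ }
  { x₅, x₆ }  = ᶜ of { x₁, x₂, x₃, x₄ }
  { x₂, x₃, x₄ }  = ᶜ of { x₁, x₅, x₆ }
  |family| = 8
Round 2: +3 →
  { x₃, x₅, x₆ }  = { x₃ } ∪ { x₅, x₆ }
  { x₁, x₃, x₅, x₆ }  = { x₃ } ∪ { x₁, x₅, x₆ }
  { x₂, x₃, x₄, x₅, x₆ }  = { x₂, x₃, x₄ } ∪ { x₅, x₆ }
  |family| = 11
Round 3: 3 new —
  { x₁ }  = ᶜ of { x₂, x₃, x₄, x₅, x₆ }
  { x₂, x₄ }  = ᶜ of { x₁, x₃, x₅, x₆ }
  { x₁, x₂, x₄ }  = ᶜ of { x₃, x₅, x₆ }
  |family| = 14
Round 4 adds 2:
  { x₁, x₃ }  = { x₃ } ∪ { x₁ }
  { x₂, x₄, x₅, x₆ }  = { x₅, x₆ } ∪ { x₂, x₄ }
  |family| = 16
After Round 5 the family is unchanged; done.

σ(𝒞) = { {}, { x₁ }, { x₃ }, { x₁, x₃ }, { x₂, x₄ }, { x₅, x₆ }, { x₁, x₂, x₄ }, { x₁, x₅, x₆ }, { x₂, x₃, x₄ }, { x₃, x₅, x₆ }, { x₁, x₂, x₃, x₄ }, { x₁, x₃, x₅, x₆ }, { x₂, x₄, x₅, x₆ }, { x₁, x₂, x₄, x₅, x₆ }, { x₂, x₃, x₄, x₅, x₆ }, S }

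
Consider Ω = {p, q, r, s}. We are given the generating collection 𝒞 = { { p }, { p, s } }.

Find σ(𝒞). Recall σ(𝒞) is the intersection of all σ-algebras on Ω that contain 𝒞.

σ(𝒞) = { {  }, { p }, { s }, { p, s }, { q, r }, { p, q, r }, { q, r, s }, Ω }

Working:
Initial family (4 sets): { {  }, { p }, { p, s }, Ω }.
Pass 1: +2 →
  { q, r }  = Ω∖{ p, s }
  { q, r, s }  = Ω∖{ p }
  [6 total]
Pass 2 adds 1:
  { p, q, r }  = { q, r } ∪ { p }
  [7 total]
Pass 3: +1 →
  { s }  = Ω∖{ p, q, r }
  [8 total]
Pass 4: stable.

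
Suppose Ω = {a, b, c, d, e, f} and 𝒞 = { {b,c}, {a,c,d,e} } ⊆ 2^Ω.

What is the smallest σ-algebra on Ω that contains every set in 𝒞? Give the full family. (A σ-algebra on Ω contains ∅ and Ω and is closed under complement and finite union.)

|σ(𝒞)| = 16.  σ(𝒞) = { {}, {b}, {c}, {f}, {b,c}, {b,f}, {c,f}, {a,d,e}, {b,c,f}, {a,b,d,e}, {a,c,d,e}, {a,d,e,f}, {a,b,c,d,e}, {a,b,d,e,f}, {a,c,d,e,f}, Ω }

Check:
Take S₀ = 𝒞 ∪ {∅, Ω} = { {}, {b,c}, {a,c,d,e}, Ω }.
Round 1: 3 new —
  {b,f}  = {a,c,d,e}ᶜ
  {a,d,e,f}  = {b,c}ᶜ
  {a,b,c,d,e}  = {a,c,d,e} ∪ {b,c}
  |family| = 7
Round 2 adds 4:
  {f}  = {a,b,c,d,e}ᶜ
  {b,c,f}  = {b,c} ∪ {b,f}
  {a,b,d,e,f}  = {a,d,e,f} ∪ {b,f}
  {a,c,d,e,f}  = {a,c,d,e} ∪ {a,d,e,f}
  |family| = 11
Round 3. New:
  {b}  = {a,c,d,e,f}ᶜ
  {c}  = {a,b,d,e,f}ᶜ
  {a,d,e}  = {b,c,f}ᶜ
  |family| = 14
Round 4: 2 new —
  {c,f}  = {c} ∪ {f}
  {a,b,d,e}  = {a,d,e} ∪ {b}
  |family| = 16
Round 5 adds nothing — fixpoint reached.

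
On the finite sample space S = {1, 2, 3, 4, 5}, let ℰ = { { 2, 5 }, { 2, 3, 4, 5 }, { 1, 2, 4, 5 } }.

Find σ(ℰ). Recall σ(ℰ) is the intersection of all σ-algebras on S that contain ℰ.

Start: ℰ ∪ {∅, S} = { {  }, { 2, 5 }, { 1, 2, 4, 5 }, { 2, 3, 4, 5 }, S }.
Pass 1: 3 new —
  { 1 }  = { 2, 3, 4, 5 }ᶜ
  { 3 }  = { 1, 2, 4, 5 }ᶜ
  { 1, 3, 4 }  = { 2, 5 }ᶜ
  — 8 sets.
Pass 2 adds 3:
  { 1, 3 }  = { 3 } ∪ { 1 }
  { 1, 2, 5 }  = { 2, 5 } ∪ { 1 }
  { 2, 3, 5 }  = { 3 } ∪ { 2, 5 }
  — 11 sets.
Pass 3: 4 new —
  { 1, 4 }  = { 2, 3, 5 }ᶜ
  { 3, 4 }  = { 1, 2, 5 }ᶜ
  { 2, 4, 5 }  = { 1, 3 }ᶜ
  { 1, 2, 3, 5 }  = { 3 } ∪ { 1, 2, 5 }
  — 15 sets.
Pass 4: 1 new —
  { 4 }  = { 1, 2, 3, 5 }ᶜ
  — 16 sets.
Pass 5: stable.

Therefore σ(ℰ) = { {  }, { 1 }, { 3 }, { 4 }, { 1, 3 }, { 1, 4 }, { 2, 5 }, { 3, 4 }, { 1, 2, 5 }, { 1, 3, 4 }, { 2, 3, 5 }, { 2, 4, 5 }, { 1, 2, 3, 5 }, { 1, 2, 4, 5 }, { 2, 3, 4, 5 }, S } (|σ(ℰ)| = 16).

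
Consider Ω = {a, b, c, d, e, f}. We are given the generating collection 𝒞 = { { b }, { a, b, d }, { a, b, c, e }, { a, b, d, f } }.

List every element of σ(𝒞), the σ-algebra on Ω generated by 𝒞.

|σ(𝒞)| = 32.  σ(𝒞) = { {  }, { a }, { b }, { d }, { f }, { a, b }, { a, d }, { a, f }, { b, d }, { b, f }, { c, e }, { d, f }, { a, b, d }, { a, b, f }, { a, c, e }, { a, d, f }, { b, c, e }, { b, d, f }, { c, d, e }, { c, e, f }, { a, b, c, e }, { a, b, d, f }, { a, c, d, e }, { a, c, e, f }, { b, c, d, e }, { b, c, e, f }, { c, d, e, f }, { a, b, c, d, e }, { a, b, c, e, f }, { a, c, d, e, f }, { b, c, d, e, f }, Ω }

Check:
Begin from { {  }, { b }, { a, b, d }, { a, b, c, e }, { a, b, d, f }, Ω } (that is, 𝒞 plus ∅ and Ω).
Round 1: +5 →
  { c, e }  = ᶜ of { a, b, d, f }
  { d, f }  = ᶜ of { a, b, c, e }
  { c, e, f }  = ᶜ of { a, b, d }
  { a, b, c, d, e }  = { a, b, c, e } ∪ { a, b, d }
  { a, c, d, e, f }  = ᶜ of { b }
Round 2 adds 6:
  { f }  = ᶜ of { a, b, c, d, e }
  { b, c, e }  = { b } ∪ { c, e }
  { b, d, f }  = { b } ∪ { d, f }
  { b, c, e, f }  = { b } ∪ { c, e, f }
  { c, d, e, f }  = { c, e, f } ∪ { d, f }
  { a, b, c, e, f }  = { c, e, f } ∪ { a, b, c, e }
Round 3 (7 new):
  { d }  = ᶜ of { a, b, c, e, f }
  { a, b }  = ᶜ of { c, d, e, f }
  { a, d }  = ᶜ of { b, c, e, f }
  { b, f }  = { b } ∪ { f }
  { a, c, e }  = ᶜ of { b, d, f }
  { a, d, f }  = ᶜ of { b, c, e }
  { b, c, d, e, f }  = { b, d, f } ∪ { b, c, e }
Round 4 adds 7:
  { a }  = ᶜ of { b, c, d, e, f }
  { b, d }  = { b } ∪ { d }
  { a, b, f }  = { a, b } ∪ { b, f }
  { c, d, e }  = { d } ∪ { c, e }
  { a, c, d, e }  = ᶜ of { b, f }
  { a, c, e, f }  = { a, c, e } ∪ { f }
  { b, c, d, e }  = { b, c, e } ∪ { d }
Round 5. New:
  { a, f }  = ᶜ of { b, c, d, e }
Round 6: no new sets; the family is a σ-algebra.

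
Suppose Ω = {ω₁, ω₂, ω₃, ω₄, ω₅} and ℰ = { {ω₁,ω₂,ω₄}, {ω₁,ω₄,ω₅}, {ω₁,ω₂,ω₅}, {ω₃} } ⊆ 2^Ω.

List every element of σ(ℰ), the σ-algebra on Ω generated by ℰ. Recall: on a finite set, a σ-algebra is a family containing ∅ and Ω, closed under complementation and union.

Start: ℰ ∪ {∅, Ω} = { {}, {ω₃}, {ω₁,ω₂,ω₄}, {ω₁,ω₂,ω₅}, {ω₁,ω₄,ω₅}, Ω }.
Iteration 1: +7 →
  {ω₂,ω₃}  = ᶜ of {ω₁,ω₄,ω₅}
  {ω₃,ω₄}  = ᶜ of {ω₁,ω₂,ω₅}
  {ω₃,ω₅}  = ᶜ of {ω₁,ω₂,ω₄}
  {ω₁,ω₂,ω₃,ω₄}  = {ω₃} ∪ {ω₁,ω₂,ω₄}
  {ω₁,ω₂,ω₃,ω₅}  = {ω₃} ∪ {ω₁,ω₂,ω₅}
  {ω₁,ω₂,ω₄,ω₅}  = ᶜ of {ω₃}
  {ω₁,ω₃,ω₄,ω₅}  = {ω₁,ω₄,ω₅} ∪ {ω₃}
  [13 total]
Iteration 2: 6 new —
  {ω₂}  = ᶜ of {ω₁,ω₃,ω₄,ω₅}
  {ω₄}  = ᶜ of {ω₁,ω₂,ω₃,ω₅}
  {ω₅}  = ᶜ of {ω₁,ω₂,ω₃,ω₄}
  {ω₂,ω₃,ω₄}  = {ω₃,ω₄} ∪ {ω₂,ω₃}
  {ω₂,ω₃,ω₅}  = {ω₂,ω₃} ∪ {ω₃,ω₅}
  {ω₃,ω₄,ω₅}  = {ω₃,ω₄} ∪ {ω₃,ω₅}
  [19 total]
Iteration 3: 7 new —
  {ω₁,ω₂}  = ᶜ of {ω₃,ω₄,ω₅}
  {ω₁,ω₄}  = ᶜ of {ω₂,ω₃,ω₅}
  {ω₁,ω₅}  = ᶜ of {ω₂,ω₃,ω₄}
  {ω₂,ω₄}  = {ω₂} ∪ {ω₄}
  {ω₂,ω₅}  = {ω₂} ∪ {ω₅}
  {ω₄,ω₅}  = {ω₅} ∪ {ω₄}
  {ω₂,ω₃,ω₄,ω₅}  = {ω₃,ω₄,ω₅} ∪ {ω₂}
  [26 total]
Iteration 4 (5 new):
  {ω₁}  = ᶜ of {ω₂,ω₃,ω₄,ω₅}
  {ω₁,ω₂,ω₃}  = ᶜ of {ω₄,ω₅}
  {ω₁,ω₃,ω₄}  = ᶜ of {ω₂,ω₅}
  {ω₁,ω₃,ω₅}  = ᶜ of {ω₂,ω₄}
  {ω₂,ω₄,ω₅}  = {ω₂,ω₅} ∪ {ω₄,ω₅}
  [31 total]
Iteration 5: 1 new —
  {ω₁,ω₃}  = ᶜ of {ω₂,ω₄,ω₅}
  [32 total]
Iteration 6: no new sets; the family is a σ-algebra.

Therefore σ(ℰ) = { {}, {ω₁}, {ω₂}, {ω₃}, {ω₄}, {ω₅}, {ω₁,ω₂}, {ω₁,ω₃}, {ω₁,ω₄}, {ω₁,ω₅}, {ω₂,ω₃}, {ω₂,ω₄}, {ω₂,ω₅}, {ω₃,ω₄}, {ω₃,ω₅}, {ω₄,ω₅}, {ω₁,ω₂,ω₃}, {ω₁,ω₂,ω₄}, {ω₁,ω₂,ω₅}, {ω₁,ω₃,ω₄}, {ω₁,ω₃,ω₅}, {ω₁,ω₄,ω₅}, {ω₂,ω₃,ω₄}, {ω₂,ω₃,ω₅}, {ω₂,ω₄,ω₅}, {ω₃,ω₄,ω₅}, {ω₁,ω₂,ω₃,ω₄}, {ω₁,ω₂,ω₃,ω₅}, {ω₁,ω₂,ω₄,ω₅}, {ω₁,ω₃,ω₄,ω₅}, {ω₂,ω₃,ω₄,ω₅}, Ω } (|σ(ℰ)| = 32).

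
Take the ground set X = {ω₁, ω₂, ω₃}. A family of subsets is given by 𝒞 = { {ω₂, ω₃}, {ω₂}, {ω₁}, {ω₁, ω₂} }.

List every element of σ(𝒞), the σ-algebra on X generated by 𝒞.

Begin from { {}, {ω₁}, {ω₂}, {ω₁, ω₂}, {ω₂, ω₃}, X } (that is, 𝒞 plus ∅ and X).
Step 1 adds 2:
  {ω₃}  = X∖{ω₁, ω₂}
  {ω₁, ω₃}  = X∖{ω₂}
  (now 8)
Step 2: stable.

σ(𝒞) = { {}, {ω₁}, {ω₂}, {ω₃}, {ω₁, ω₂}, {ω₁, ω₃}, {ω₂, ω₃}, X }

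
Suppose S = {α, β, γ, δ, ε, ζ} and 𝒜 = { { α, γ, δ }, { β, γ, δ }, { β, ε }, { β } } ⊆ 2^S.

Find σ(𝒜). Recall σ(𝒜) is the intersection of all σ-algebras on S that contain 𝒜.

Begin from { ∅, { β }, { β, ε }, { α, γ, δ }, { β, γ, δ }, S } (that is, 𝒜 plus ∅ and S).
Pass 1: +7 →
  { α, ε, ζ }  = { β, γ, δ }ᶜ
  { β, ε, ζ }  = { α, γ, δ }ᶜ
  { α, β, γ, δ }  = { α, γ, δ } ∪ { β, γ, δ }
  { α, γ, δ, ζ }  = { β, ε }ᶜ
  { β, γ, δ, ε }  = { β, ε } ∪ { β, γ, δ }
  { α, β, γ, δ, ε }  = { β, ε } ∪ { α, γ, δ }
  { α, γ, δ, ε, ζ }  = { β }ᶜ
  — 13 sets.
Pass 2 (6 new):
  { ζ }  = { α, β, γ, δ, ε }ᶜ
  { α, ζ }  = { β, γ, δ, ε }ᶜ
  { ε, ζ }  = { α, β, γ, δ }ᶜ
  { α, β, ε, ζ }  = { β, ε } ∪ { α, ε, ζ }
  { α, β, γ, δ, ζ }  = { β, γ, δ } ∪ { α, γ, δ, ζ }
  { β, γ, δ, ε, ζ }  = { β, γ, δ } ∪ { β, ε, ζ }
  — 19 sets.
Pass 3: 6 new —
  { α }  = { β, γ, δ, ε, ζ }ᶜ
  { ε }  = { α, β, γ, δ, ζ }ᶜ
  { β, ζ }  = { β } ∪ { ζ }
  { γ, δ }  = { α, β, ε, ζ }ᶜ
  { α, β, ζ }  = { α, ζ } ∪ { β }
  { β, γ, δ, ζ }  = { β, γ, δ } ∪ { ζ }
  — 25 sets.
Pass 4: +7 →
  { α, β }  = { β } ∪ { α }
  { α, ε }  = { β, γ, δ, ζ }ᶜ
  { α, β, ε }  = { β, ε } ∪ { α }
  { γ, δ, ε }  = { α, β, ζ }ᶜ
  { γ, δ, ζ }  = { γ, δ } ∪ { ζ }
  { α, γ, δ, ε }  = { β, ζ }ᶜ
  { γ, δ, ε, ζ }  = { γ, δ } ∪ { ε, ζ }
  — 32 sets.
Pass 5 adds nothing — fixpoint reached.

|σ(𝒜)| = 32.  σ(𝒜) = { ∅, { α }, { β }, { ε }, { ζ }, { α, β }, { α, ε }, { α, ζ }, { β, ε }, { β, ζ }, { γ, δ }, { ε, ζ }, { α, β, ε }, { α, β, ζ }, { α, γ, δ }, { α, ε, ζ }, { β, γ, δ }, { β, ε, ζ }, { γ, δ, ε }, { γ, δ, ζ }, { α, β, γ, δ }, { α, β, ε, ζ }, { α, γ, δ, ε }, { α, γ, δ, ζ }, { β, γ, δ, ε }, { β, γ, δ, ζ }, { γ, δ, ε, ζ }, { α, β, γ, δ, ε }, { α, β, γ, δ, ζ }, { α, γ, δ, ε, ζ }, { β, γ, δ, ε, ζ }, S }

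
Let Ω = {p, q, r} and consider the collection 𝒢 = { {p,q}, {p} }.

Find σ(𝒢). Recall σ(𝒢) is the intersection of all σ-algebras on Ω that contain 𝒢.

σ(𝒢) = { {}, {p}, {q}, {r}, {p,q}, {p,r}, {q,r}, Ω }

Trace:
Seed the family with 𝒢 together with ∅ and Ω: { {}, {p}, {p,q}, Ω }.
Step 1: 2 new —
  {r}  = {p,q}ᶜ
  {q,r}  = {p}ᶜ
Step 2: +1 →
  {p,r}  = {r} ∪ {p}
Step 3 (1 new):
  {q}  = {p,r}ᶜ
Step 4 adds nothing — fixpoint reached.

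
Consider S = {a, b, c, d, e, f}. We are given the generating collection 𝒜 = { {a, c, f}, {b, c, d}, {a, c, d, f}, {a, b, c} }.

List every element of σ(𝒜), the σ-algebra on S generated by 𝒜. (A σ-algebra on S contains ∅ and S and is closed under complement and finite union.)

σ(𝒜) = { {}, {a}, {b}, {c}, {d}, {e}, {f}, {a, b}, {a, c}, {a, d}, {a, e}, {a, f}, {b, c}, {b, d}, {b, e}, {b, f}, {c, d}, {c, e}, {c, f}, {d, e}, {d, f}, {e, f}, {a, b, c}, {a, b, d}, {a, b, e}, {a, b, f}, {a, c, d}, {a, c, e}, {a, c, f}, {a, d, e}, {a, d, f}, {a, e, f}, {b, c, d}, {b, c, e}, {b, c, f}, {b, d, e}, {b, d, f}, {b, e, f}, {c, d, e}, {c, d, f}, {c, e, f}, {d, e, f}, {a, b, c, d}, {a, b, c, e}, {a, b, c, f}, {a, b, d, e}, {a, b, d, f}, {a, b, e, f}, {a, c, d, e}, {a, c, d, f}, {a, c, e, f}, {a, d, e, f}, {b, c, d, e}, {b, c, d, f}, {b, c, e, f}, {b, d, e, f}, {c, d, e, f}, {a, b, c, d, e}, {a, b, c, d, f}, {a, b, c, e, f}, {a, b, d, e, f}, {a, c, d, e, f}, {b, c, d, e, f}, S }

Working:
Seed the family with 𝒜 together with ∅ and S: { {}, {a, b, c}, {a, c, f}, {b, c, d}, {a, c, d, f}, S }.
Round 1 adds 7:
  {b, e}  = {a, c, d, f}ᶜ
  {a, e, f}  = {b, c, d}ᶜ
  {b, d, e}  = {a, c, f}ᶜ
  {d, e, f}  = {a, b, c}ᶜ
  {a, b, c, d}  = {b, c, d} ∪ {a, b, c}
  {a, b, c, f}  = {a, b, c} ∪ {a, c, f}
  {a, b, c, d, f}  = {b, c, d} ∪ {a, c, f}
  (now 13)
Round 2: 14 new —
  {e}  = {a, b, c, d, f}ᶜ
  {d, e}  = {a, b, c, f}ᶜ
  {e, f}  = {a, b, c, d}ᶜ
  {a, b, c, e}  = {b, e} ∪ {a, b, c}
  {a, b, e, f}  = {b, e} ∪ {a, e, f}
  {a, c, e, f}  = {a, c, f} ∪ {a, e, f}
  {a, d, e, f}  = {a, e, f} ∪ {d, e, f}
  {b, c, d, e}  = {b, e} ∪ {b, c, d}
  {b, d, e, f}  = {b, e} ∪ {d, e, f}
  {a, b, c, d, e}  = {b, e} ∪ {a, b, c, d}
  {a, b, c, e, f}  = {b, e} ∪ {a, c, f}
  {a, b, d, e, f}  = {a, e, f} ∪ {b, d, e}
  {a, c, d, e, f}  = {a, c, f} ∪ {d, e, f}
  {b, c, d, e, f}  = {b, c, d} ∪ {d, e, f}
  (now 27)
Round 3 adds 12:
  {a}  = {b, c, d, e, f}ᶜ
  {b}  = {a, c, d, e, f}ᶜ
  {c}  = {a, b, d, e, f}ᶜ
  {d}  = {a, b, c, e, f}ᶜ
  {f}  = {a, b, c, d, e}ᶜ
  {a, c}  = {b, d, e, f}ᶜ
  {a, f}  = {b, c, d, e}ᶜ
  {b, c}  = {a, d, e, f}ᶜ
  {b, d}  = {a, c, e, f}ᶜ
  {c, d}  = {a, b, e, f}ᶜ
  {d, f}  = {a, b, c, e}ᶜ
  {b, e, f}  = {b, e} ∪ {e, f}
  (now 39)
Round 4 adds 25:
  {a, b}  = {b} ∪ {a}
  {a, d}  = {d} ∪ {a}
  {a, e}  = {a} ∪ {e}
  {b, f}  = {b} ∪ {f}
  {c, e}  = {c} ∪ {e}
  {c, f}  = {c} ∪ {f}
  {a, b, d}  = {a} ∪ {b, d}
  {a, b, e}  = {a} ∪ {b, e}
  {a, b, f}  = {a, f} ∪ {b}
  {a, c, d}  = {b, e, f}ᶜ
  {a, c, e}  = {a, c} ∪ {e}
  {a, d, e}  = {d, e} ∪ {a}
  {a, d, f}  = {a, f} ∪ {d}
  {b, c, e}  = {c} ∪ {b, e}
  {b, c, f}  = {b, c} ∪ {f}
  {b, d, f}  = {b} ∪ {d, f}
  {c, d, e}  = {c, d} ∪ {d, e}
  {c, d, f}  = {c, d} ∪ {d, f}
  {c, e, f}  = {c} ∪ {e, f}
  {a, b, d, e}  = {b, d, e} ∪ {a}
  {a, b, d, f}  = {a, f} ∪ {b, d}
  {a, c, d, e}  = {d, e} ∪ {a, c}
  {b, c, d, f}  = {b, c} ∪ {d, f}
  {b, c, e, f}  = {c} ∪ {b, e, f}
  {c, d, e, f}  = {c, d} ∪ {d, e, f}
  (now 64)
Round 5 adds nothing — fixpoint reached.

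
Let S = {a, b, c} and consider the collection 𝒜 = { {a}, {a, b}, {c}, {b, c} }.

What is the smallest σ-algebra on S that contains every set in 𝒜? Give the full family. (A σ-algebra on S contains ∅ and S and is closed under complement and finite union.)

Seed the family with 𝒜 together with ∅ and S: { ∅, {a}, {c}, {a, b}, {b, c}, S }.
Pass 1: +1 →
  {a, c}  = {c} ∪ {a}
  (now 7)
Pass 2. New:
  {b}  = complement {a, c}
  (now 8)
Pass 3: closed — nothing new.

Hence σ(𝒜) has 8 members: { ∅, {a}, {b}, {c}, {a, b}, {a, c}, {b, c}, S }.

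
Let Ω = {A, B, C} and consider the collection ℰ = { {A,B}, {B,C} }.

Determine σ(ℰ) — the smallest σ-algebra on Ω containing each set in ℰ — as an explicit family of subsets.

σ(ℰ) (8 sets): { ∅, {A}, {B}, {C}, {A,B}, {A,C}, {B,C}, Ω }

Working:
Begin from { ∅, {A,B}, {B,C}, Ω } (that is, ℰ plus ∅ and Ω).
Pass 1: 2 new —
  {A}  = complement {B,C}
  {C}  = complement {A,B}
Pass 2 (1 new):
  {A,C}  = {C} ∪ {A}
Pass 3. New:
  {B}  = complement {A,C}
Pass 4: closed — nothing new.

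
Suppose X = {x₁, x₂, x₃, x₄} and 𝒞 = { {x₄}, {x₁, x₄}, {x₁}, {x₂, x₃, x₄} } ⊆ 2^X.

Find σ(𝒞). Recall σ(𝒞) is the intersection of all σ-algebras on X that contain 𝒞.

|σ(𝒞)| = 8.  σ(𝒞) = { {}, {x₁}, {x₄}, {x₁, x₄}, {x₂, x₃}, {x₁, x₂, x₃}, {x₂, x₃, x₄}, X }

Derivation:
Start: 𝒞 ∪ {∅, X} = { {}, {x₁}, {x₄}, {x₁, x₄}, {x₂, x₃, x₄}, X }.
Round 1: 2 new —
  {x₂, x₃}  = complement {x₁, x₄}
  {x₁, x₂, x₃}  = complement {x₄}
  (now 8)
Round 2 adds nothing — fixpoint reached.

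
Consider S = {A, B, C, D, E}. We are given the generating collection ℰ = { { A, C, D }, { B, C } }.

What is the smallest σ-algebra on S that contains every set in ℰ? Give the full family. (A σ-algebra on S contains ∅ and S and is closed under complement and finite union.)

Take S₀ = ℰ ∪ {∅, S} = { {}, { B, C }, { A, C, D }, S }.
Round 1 (3 new):
  { B, E }  = complement { A, C, D }
  { A, D, E }  = complement { B, C }
  { A, B, C, D }  = { B, C } ∪ { A, C, D }
Round 2 (4 new):
  { E }  = complement { A, B, C, D }
  { B, C, E }  = { B, E } ∪ { B, C }
  { A, B, D, E }  = { A, D, E } ∪ { B, E }
  { A, C, D, E }  = { A, D, E } ∪ { A, C, D }
Round 3: 3 new —
  { B }  = complement { A, C, D, E }
  { C }  = complement { A, B, D, E }
  { A, D }  = complement { B, C, E }
Round 4 (2 new):
  { C, E }  = { C } ∪ { E }
  { A, B, D }  = { A, D } ∪ { B }
Round 5: stable.

σ(ℰ) = { {}, { B }, { C }, { E }, { A, D }, { B, C }, { B, E }, { C, E }, { A, B, D }, { A, C, D }, { A, D, E }, { B, C, E }, { A, B, C, D }, { A, B, D, E }, { A, C, D, E }, S }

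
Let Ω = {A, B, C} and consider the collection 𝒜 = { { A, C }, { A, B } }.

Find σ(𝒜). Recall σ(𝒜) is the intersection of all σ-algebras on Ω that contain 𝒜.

Seed the family with 𝒜 together with ∅ and Ω: { ∅, { A, B }, { A, C }, Ω }.
Step 1 (2 new):
  { B }  = complement { A, C }
  { C }  = complement { A, B }
Step 2 (1 new):
  { B, C }  = { C } ∪ { B }
Step 3: 1 new —
  { A }  = complement { B, C }
Step 4: already closed under ᶜ and ∪.

Hence σ(𝒜) has 8 members: { ∅, { A }, { B }, { C }, { A, B }, { A, C }, { B, C }, Ω }.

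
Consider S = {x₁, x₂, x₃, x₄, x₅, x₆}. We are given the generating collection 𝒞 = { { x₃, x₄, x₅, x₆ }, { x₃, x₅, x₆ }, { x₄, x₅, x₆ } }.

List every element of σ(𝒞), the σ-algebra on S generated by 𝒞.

Begin from { {  }, { x₃, x₅, x₆ }, { x₄, x₅, x₆ }, { x₃, x₄, x₅, x₆ }, S } (that is, 𝒞 plus ∅ and S).
Round 1: 3 new —
  { x₁, x₂ }  = ᶜ of { x₃, x₄, x₅, x₆ }
  { x₁, x₂, x₃ }  = ᶜ of { x₄, x₅, x₆ }
  { x₁, x₂, x₄ }  = ᶜ of { x₃, x₅, x₆ }
  |family| = 8
Round 2: 3 new —
  { x₁, x₂, x₃, x₄ }  = { x₁, x₂, x₃ } ∪ { x₁, x₂, x₄ }
  { x₁, x₂, x₃, x₅, x₆ }  = { x₁, x₂, x₃ } ∪ { x₃, x₅, x₆ }
  { x₁, x₂, x₄, x₅, x₆ }  = { x₄, x₅, x₆ } ∪ { x₁, x₂ }
  |family| = 11
Round 3. New:
  { x₃ }  = ᶜ of { x₁, x₂, x₄, x₅, x₆ }
  { x₄ }  = ᶜ of { x₁, x₂, x₃, x₅, x₆ }
  { x₅, x₆ }  = ᶜ of { x₁, x₂, x₃, x₄ }
  |family| = 14
Round 4 (2 new):
  { x₃, x₄ }  = { x₃ } ∪ { x₄ }
  { x₁, x₂, x₅, x₆ }  = { x₅, x₆ } ∪ { x₁, x₂ }
  |family| = 16
Round 5 adds nothing — fixpoint reached.

|σ(𝒞)| = 16.  σ(𝒞) = { {  }, { x₃ }, { x₄ }, { x₁, x₂ }, { x₃, x₄ }, { x₅, x₆ }, { x₁, x₂, x₃ }, { x₁, x₂, x₄ }, { x₃, x₅, x₆ }, { x₄, x₅, x₆ }, { x₁, x₂, x₃, x₄ }, { x₁, x₂, x₅, x₆ }, { x₃, x₄, x₅, x₆ }, { x₁, x₂, x₃, x₅, x₆ }, { x₁, x₂, x₄, x₅, x₆ }, S }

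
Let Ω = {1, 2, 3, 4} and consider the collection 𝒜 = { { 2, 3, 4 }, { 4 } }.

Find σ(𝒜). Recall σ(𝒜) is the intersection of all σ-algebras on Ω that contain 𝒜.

Answer: σ(𝒜) = { ∅, { 1 }, { 4 }, { 1, 4 }, { 2, 3 }, { 1, 2, 3 }, { 2, 3, 4 }, Ω }

Derivation:
Initial family (4 sets): { ∅, { 4 }, { 2, 3, 4 }, Ω }.
Step 1 adds 2:
  { 1 }  = Ω∖{ 2, 3, 4 }
  { 1, 2, 3 }  = Ω∖{ 4 }
  [6 total]
Step 2: 1 new —
  { 1, 4 }  = { 4 } ∪ { 1 }
  [7 total]
Step 3 (1 new):
  { 2, 3 }  = Ω∖{ 1, 4 }
  [8 total]
Step 4: stable.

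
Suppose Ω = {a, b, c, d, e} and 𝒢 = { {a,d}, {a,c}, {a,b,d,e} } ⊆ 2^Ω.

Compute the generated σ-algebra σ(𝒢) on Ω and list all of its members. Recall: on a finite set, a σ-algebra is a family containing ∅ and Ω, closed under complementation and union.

σ(𝒢) (16 sets): { {}, {a}, {c}, {d}, {a,c}, {a,d}, {b,e}, {c,d}, {a,b,e}, {a,c,d}, {b,c,e}, {b,d,e}, {a,b,c,e}, {a,b,d,e}, {b,c,d,e}, Ω }

Check:
Seed the family with 𝒢 together with ∅ and Ω: { {}, {a,c}, {a,d}, {a,b,d,e}, Ω }.
Round 1: +4 →
  {c}  = ᶜ of {a,b,d,e}
  {a,c,d}  = {a,d} ∪ {a,c}
  {b,c,e}  = ᶜ of {a,d}
  {b,d,e}  = ᶜ of {a,c}
  (now 9)
Round 2: +3 →
  {b,e}  = ᶜ of {a,c,d}
  {a,b,c,e}  = {b,c,e} ∪ {a,c}
  {b,c,d,e}  = {c} ∪ {b,d,e}
  (now 12)
Round 3 adds 2:
  {a}  = ᶜ of {b,c,d,e}
  {d}  = ᶜ of {a,b,c,e}
  (now 14)
Round 4. New:
  {c,d}  = {c} ∪ {d}
  {a,b,e}  = {b,e} ∪ {a}
  (now 16)
Round 5 adds nothing — fixpoint reached.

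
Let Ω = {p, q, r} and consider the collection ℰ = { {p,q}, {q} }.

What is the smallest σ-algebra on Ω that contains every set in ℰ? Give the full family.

Begin from { ∅, {q}, {p,q}, Ω } (that is, ℰ plus ∅ and Ω).
Round 1 (2 new):
  {r}  = Ω∖{p,q}
  {p,r}  = Ω∖{q}
Round 2 (1 new):
  {q,r}  = {r} ∪ {q}
Round 3 adds 1:
  {p}  = Ω∖{q,r}
Round 4: already closed under ᶜ and ∪.

σ(ℰ) = { ∅, {p}, {q}, {r}, {p,q}, {p,r}, {q,r}, Ω }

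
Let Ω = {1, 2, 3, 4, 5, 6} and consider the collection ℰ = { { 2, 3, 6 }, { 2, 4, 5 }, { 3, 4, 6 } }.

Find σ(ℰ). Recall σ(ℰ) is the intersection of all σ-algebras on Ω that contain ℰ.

|σ(ℰ)| = 32.  σ(ℰ) = { {}, { 1 }, { 2 }, { 4 }, { 5 }, { 1, 2 }, { 1, 4 }, { 1, 5 }, { 2, 4 }, { 2, 5 }, { 3, 6 }, { 4, 5 }, { 1, 2, 4 }, { 1, 2, 5 }, { 1, 3, 6 }, { 1, 4, 5 }, { 2, 3, 6 }, { 2, 4, 5 }, { 3, 4, 6 }, { 3, 5, 6 }, { 1, 2, 3, 6 }, { 1, 2, 4, 5 }, { 1, 3, 4, 6 }, { 1, 3, 5, 6 }, { 2, 3, 4, 6 }, { 2, 3, 5, 6 }, { 3, 4, 5, 6 }, { 1, 2, 3, 4, 6 }, { 1, 2, 3, 5, 6 }, { 1, 3, 4, 5, 6 }, { 2, 3, 4, 5, 6 }, Ω }

Working:
Seed the family with ℰ together with ∅ and Ω: { {}, { 2, 3, 6 }, { 2, 4, 5 }, { 3, 4, 6 }, Ω }.
Step 1 (5 new):
  { 1, 2, 5 }  = ᶜ of { 3, 4, 6 }
  { 1, 3, 6 }  = ᶜ of { 2, 4, 5 }
  { 1, 4, 5 }  = ᶜ of { 2, 3, 6 }
  { 2, 3, 4, 6 }  = { 2, 3, 6 } ∪ { 3, 4, 6 }
  { 2, 3, 4, 5, 6 }  = { 2, 3, 6 } ∪ { 2, 4, 5 }
  [10 total]
Step 2: +8 →
  { 1 }  = ᶜ of { 2, 3, 4, 5, 6 }
  { 1, 5 }  = ᶜ of { 2, 3, 4, 6 }
  { 1, 2, 3, 6 }  = { 1, 3, 6 } ∪ { 2, 3, 6 }
  { 1, 2, 4, 5 }  = { 1, 4, 5 } ∪ { 1, 2, 5 }
  { 1, 3, 4, 6 }  = { 1, 3, 6 } ∪ { 3, 4, 6 }
  { 1, 2, 3, 4, 6 }  = { 1, 3, 6 } ∪ { 2, 3, 4, 6 }
  { 1, 2, 3, 5, 6 }  = { 1, 3, 6 } ∪ { 1, 2, 5 }
  { 1, 3, 4, 5, 6 }  = { 1, 4, 5 } ∪ { 1, 3, 6 }
  [18 total]
Step 3. New:
  { 2 }  = ᶜ of { 1, 3, 4, 5, 6 }
  { 4 }  = ᶜ of { 1, 2, 3, 5, 6 }
  { 5 }  = ᶜ of { 1, 2, 3, 4, 6 }
  { 2, 5 }  = ᶜ of { 1, 3, 4, 6 }
  { 3, 6 }  = ᶜ of { 1, 2, 4, 5 }
  { 4, 5 }  = ᶜ of { 1, 2, 3, 6 }
  { 1, 3, 5, 6 }  = { 1, 3, 6 } ∪ { 1, 5 }
  [25 total]
Step 4: 6 new —
  { 1, 2 }  = { 1 } ∪ { 2 }
  { 1, 4 }  = { 1 } ∪ { 4 }
  { 2, 4 }  = ᶜ of { 1, 3, 5, 6 }
  { 3, 5, 6 }  = { 5 } ∪ { 3, 6 }
  { 2, 3, 5, 6 }  = { 2, 5 } ∪ { 2, 3, 6 }
  { 3, 4, 5, 6 }  = { 5 } ∪ { 3, 4, 6 }
  [31 total]
Step 5 adds 1:
  { 1, 2, 4 }  = ᶜ of { 3, 5, 6 }
  [32 total]
Step 6: closed — nothing new.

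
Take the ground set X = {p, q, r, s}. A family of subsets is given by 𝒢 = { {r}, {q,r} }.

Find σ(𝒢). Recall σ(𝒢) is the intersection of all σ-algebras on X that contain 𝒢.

Answer: σ(𝒢) = { {}, {q}, {r}, {p,s}, {q,r}, {p,q,s}, {p,r,s}, X }

Derivation:
Start: 𝒢 ∪ {∅, X} = { {}, {r}, {q,r}, X }.
Round 1. New:
  {p,s}  = X∖{q,r}
  {p,q,s}  = X∖{r}
  [6 total]
Round 2: +1 →
  {p,r,s}  = {r} ∪ {p,s}
  [7 total]
Round 3 adds 1:
  {q}  = X∖{p,r,s}
  [8 total]
After Round 4 the family is unchanged; done.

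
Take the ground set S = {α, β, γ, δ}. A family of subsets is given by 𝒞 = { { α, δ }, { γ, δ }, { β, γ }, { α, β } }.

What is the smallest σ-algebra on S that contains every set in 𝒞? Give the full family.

Begin from { {}, { α, β }, { α, δ }, { β, γ }, { γ, δ }, S } (that is, 𝒞 plus ∅ and S).
Pass 1 (4 new):
  { α, β, γ }  = { β, γ } ∪ { α, β }
  { α, β, δ }  = { α, δ } ∪ { α, β }
  { α, γ, δ }  = { γ, δ } ∪ { α, δ }
  { β, γ, δ }  = { γ, δ } ∪ { β, γ }
  — 10 sets.
Pass 2 adds 4:
  { α }  = { β, γ, δ }ᶜ
  { β }  = { α, γ, δ }ᶜ
  { γ }  = { α, β, δ }ᶜ
  { δ }  = { α, β, γ }ᶜ
  — 14 sets.
Pass 3 adds 2:
  { α, γ }  = { γ } ∪ { α }
  { β, δ }  = { δ } ∪ { β }
  — 16 sets.
Pass 4: already closed under ᶜ and ∪.

Therefore σ(𝒞) = { {}, { α }, { β }, { γ }, { δ }, { α, β }, { α, γ }, { α, δ }, { β, γ }, { β, δ }, { γ, δ }, { α, β, γ }, { α, β, δ }, { α, γ, δ }, { β, γ, δ }, S } (|σ(𝒞)| = 16).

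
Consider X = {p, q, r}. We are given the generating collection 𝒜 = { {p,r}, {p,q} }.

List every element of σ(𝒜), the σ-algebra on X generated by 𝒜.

|σ(𝒜)| = 8.  σ(𝒜) = { ∅, {p}, {q}, {r}, {p,q}, {p,r}, {q,r}, X }

Derivation:
Take S₀ = 𝒜 ∪ {∅, X} = { ∅, {p,q}, {p,r}, X }.
Step 1. New:
  {q}  = X∖{p,r}
  {r}  = X∖{p,q}
  [6 total]
Step 2. New:
  {q,r}  = {r} ∪ {q}
  [7 total]
Step 3. New:
  {p}  = X∖{q,r}
  [8 total]
After Step 4 the family is unchanged; done.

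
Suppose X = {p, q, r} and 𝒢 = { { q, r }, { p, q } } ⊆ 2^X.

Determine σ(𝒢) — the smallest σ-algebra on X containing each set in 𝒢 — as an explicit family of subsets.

Begin from { ∅, { p, q }, { q, r }, X } (that is, 𝒢 plus ∅ and X).
Step 1: +2 →
  { p }  = ᶜ of { q, r }
  { r }  = ᶜ of { p, q }
  [6 total]
Step 2: +1 →
  { p, r }  = { r } ∪ { p }
  [7 total]
Step 3. New:
  { q }  = ᶜ of { p, r }
  [8 total]
Step 4 adds nothing — fixpoint reached.

|σ(𝒢)| = 8.  σ(𝒢) = { ∅, { p }, { q }, { r }, { p, q }, { p, r }, { q, r }, X }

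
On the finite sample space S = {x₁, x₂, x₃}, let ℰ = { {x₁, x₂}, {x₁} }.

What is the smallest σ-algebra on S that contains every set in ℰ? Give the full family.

Start: ℰ ∪ {∅, S} = { {}, {x₁}, {x₁, x₂}, S }.
Pass 1 (2 new):
  {x₃}  = complement {x₁, x₂}
  {x₂, x₃}  = complement {x₁}
Pass 2 adds 1:
  {x₁, x₃}  = {x₃} ∪ {x₁}
Pass 3 (1 new):
  {x₂}  = complement {x₁, x₃}
Pass 4: already closed under ᶜ and ∪.

σ(ℰ) = { {}, {x₁}, {x₂}, {x₃}, {x₁, x₂}, {x₁, x₃}, {x₂, x₃}, S }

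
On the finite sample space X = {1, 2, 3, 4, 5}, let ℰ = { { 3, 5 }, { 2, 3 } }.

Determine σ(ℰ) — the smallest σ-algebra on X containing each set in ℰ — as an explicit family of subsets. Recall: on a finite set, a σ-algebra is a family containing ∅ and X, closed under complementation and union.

Start: ℰ ∪ {∅, X} = { {  }, { 2, 3 }, { 3, 5 }, X }.
Step 1 adds 3:
  { 1, 2, 4 }  = ᶜ of { 3, 5 }
  { 1, 4, 5 }  = ᶜ of { 2, 3 }
  { 2, 3, 5 }  = { 3, 5 } ∪ { 2, 3 }
  (now 7)
Step 2 (4 new):
  { 1, 4 }  = ᶜ of { 2, 3, 5 }
  { 1, 2, 3, 4 }  = { 2, 3 } ∪ { 1, 2, 4 }
  { 1, 2, 4, 5 }  = { 1, 4, 5 } ∪ { 1, 2, 4 }
  { 1, 3, 4, 5 }  = { 1, 4, 5 } ∪ { 3, 5 }
  (now 11)
Step 3: +3 →
  { 2 }  = ᶜ of { 1, 3, 4, 5 }
  { 3 }  = ᶜ of { 1, 2, 4, 5 }
  { 5 }  = ᶜ of { 1, 2, 3, 4 }
  (now 14)
Step 4: 2 new —
  { 2, 5 }  = { 2 } ∪ { 5 }
  { 1, 3, 4 }  = { 3 } ∪ { 1, 4 }
  (now 16)
Step 5 adds nothing — fixpoint reached.

σ(ℰ) = { {  }, { 2 }, { 3 }, { 5 }, { 1, 4 }, { 2, 3 }, { 2, 5 }, { 3, 5 }, { 1, 2, 4 }, { 1, 3, 4 }, { 1, 4, 5 }, { 2, 3, 5 }, { 1, 2, 3, 4 }, { 1, 2, 4, 5 }, { 1, 3, 4, 5 }, X }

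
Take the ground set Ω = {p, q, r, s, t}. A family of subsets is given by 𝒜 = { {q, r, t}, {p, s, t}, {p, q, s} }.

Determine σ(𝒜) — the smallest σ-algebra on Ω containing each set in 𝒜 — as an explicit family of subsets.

Start: 𝒜 ∪ {∅, Ω} = { {}, {p, q, s}, {p, s, t}, {q, r, t}, Ω }.
Iteration 1 (4 new):
  {p, s}  = complement {q, r, t}
  {q, r}  = complement {p, s, t}
  {r, t}  = complement {p, q, s}
  {p, q, s, t}  = {p, s, t} ∪ {p, q, s}
Iteration 2. New:
  {r}  = complement {p, q, s, t}
  {p, q, r, s}  = {p, q, s} ∪ {q, r}
  {p, r, s, t}  = {p, s, t} ∪ {r, t}
Iteration 3: 3 new —
  {q}  = complement {p, r, s, t}
  {t}  = complement {p, q, r, s}
  {p, r, s}  = {r} ∪ {p, s}
Iteration 4: 1 new —
  {q, t}  = complement {p, r, s}
Iteration 5: stable.

Hence σ(𝒜) has 16 members: { {}, {q}, {r}, {t}, {p, s}, {q, r}, {q, t}, {r, t}, {p, q, s}, {p, r, s}, {p, s, t}, {q, r, t}, {p, q, r, s}, {p, q, s, t}, {p, r, s, t}, Ω }.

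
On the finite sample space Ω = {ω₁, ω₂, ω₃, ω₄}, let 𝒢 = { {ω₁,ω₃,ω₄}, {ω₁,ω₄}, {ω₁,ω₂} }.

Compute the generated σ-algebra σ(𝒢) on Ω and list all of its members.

Start: 𝒢 ∪ {∅, Ω} = { {}, {ω₁,ω₂}, {ω₁,ω₄}, {ω₁,ω₃,ω₄}, Ω }.
Step 1: 4 new —
  {ω₂}  = {ω₁,ω₃,ω₄}ᶜ
  {ω₂,ω₃}  = {ω₁,ω₄}ᶜ
  {ω₃,ω₄}  = {ω₁,ω₂}ᶜ
  {ω₁,ω₂,ω₄}  = {ω₁,ω₄} ∪ {ω₁,ω₂}
  |family| = 9
Step 2: +3 →
  {ω₃}  = {ω₁,ω₂,ω₄}ᶜ
  {ω₁,ω₂,ω₃}  = {ω₁,ω₂} ∪ {ω₂,ω₃}
  {ω₂,ω₃,ω₄}  = {ω₃,ω₄} ∪ {ω₂}
  |family| = 12
Step 3: +2 →
  {ω₁}  = {ω₂,ω₃,ω₄}ᶜ
  {ω₄}  = {ω₁,ω₂,ω₃}ᶜ
  |family| = 14
Step 4: 2 new —
  {ω₁,ω₃}  = {ω₃} ∪ {ω₁}
  {ω₂,ω₄}  = {ω₄} ∪ {ω₂}
  |family| = 16
Step 5: closed — nothing new.

σ(𝒢) = { {}, {ω₁}, {ω₂}, {ω₃}, {ω₄}, {ω₁,ω₂}, {ω₁,ω₃}, {ω₁,ω₄}, {ω₂,ω₃}, {ω₂,ω₄}, {ω₃,ω₄}, {ω₁,ω₂,ω₃}, {ω₁,ω₂,ω₄}, {ω₁,ω₃,ω₄}, {ω₂,ω₃,ω₄}, Ω }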